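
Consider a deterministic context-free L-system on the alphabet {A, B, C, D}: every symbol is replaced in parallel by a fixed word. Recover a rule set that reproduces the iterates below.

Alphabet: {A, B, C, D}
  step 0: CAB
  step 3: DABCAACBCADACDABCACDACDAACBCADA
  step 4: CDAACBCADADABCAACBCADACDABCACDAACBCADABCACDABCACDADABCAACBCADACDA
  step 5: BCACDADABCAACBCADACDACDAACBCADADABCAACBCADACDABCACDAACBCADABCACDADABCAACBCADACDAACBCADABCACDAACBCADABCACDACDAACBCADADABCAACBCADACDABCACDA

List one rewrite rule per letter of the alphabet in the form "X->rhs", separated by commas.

  step 4 ⇒ step 5: CDAACBCADADABCAACBCADACDABCACDAACBCADABCACDABCACDADABCAACBCADACDA ⇒ BCA·C·DA·DA·BCA·AC·BCA·DA·C·DA·C·DA·AC·BCA·DA·DA·BCA·AC·BCA·DA·C·DA·BCA·C·DA·AC·BCA·DA·BCA·C·DA·DA·BCA·AC·BCA·DA·C·DA·AC·BCA·DA·BCA·C·DA·AC·BCA·DA·BCA·C·DA·C·DA·AC·BCA·DA·DA·BCA·AC·BCA·DA·C·DA·BCA·C·DA
    A ↦ DA
    B ↦ AC
    C ↦ BCA
    D ↦ C

A->DA, B->AC, C->BCA, D->C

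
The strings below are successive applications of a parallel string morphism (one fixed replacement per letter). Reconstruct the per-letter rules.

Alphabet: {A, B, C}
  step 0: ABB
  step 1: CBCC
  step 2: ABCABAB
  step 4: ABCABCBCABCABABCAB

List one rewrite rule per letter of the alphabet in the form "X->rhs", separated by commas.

A->CB, B->C, C->AB

  step 1 ⇒ step 2: CBCC ⇒ AB·C·AB·AB
    B ↦ C
    C ↦ AB
  step 0 ⇒ step 1: ABB ⇒ CB·C·C
    A ↦ CB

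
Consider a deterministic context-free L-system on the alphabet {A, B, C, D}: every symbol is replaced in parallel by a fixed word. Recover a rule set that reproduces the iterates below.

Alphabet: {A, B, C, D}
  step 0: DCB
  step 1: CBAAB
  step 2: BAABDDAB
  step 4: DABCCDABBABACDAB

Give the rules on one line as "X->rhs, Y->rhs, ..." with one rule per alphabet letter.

  step 1 ⇒ step 2: CBAAB ⇒ BA·AB·D·D·AB
    A ↦ D
    B ↦ AB
    C ↦ BA
  step 0 ⇒ step 1: DCB ⇒ C·BA·AB
    D ↦ C

A->D, B->AB, C->BA, D->C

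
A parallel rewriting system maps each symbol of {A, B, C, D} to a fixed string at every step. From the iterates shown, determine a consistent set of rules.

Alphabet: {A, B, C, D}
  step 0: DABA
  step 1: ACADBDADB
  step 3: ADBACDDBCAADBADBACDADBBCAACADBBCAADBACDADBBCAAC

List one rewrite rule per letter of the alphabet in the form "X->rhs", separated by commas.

A->ADB, B->D, C->BCA, D->AC

  step 0 ⇒ step 1: DABA ⇒ AC·ADB·D·ADB
    A ↦ ADB
    B ↦ D
    D ↦ AC
    C ↦ BCA  (constrained at step 1)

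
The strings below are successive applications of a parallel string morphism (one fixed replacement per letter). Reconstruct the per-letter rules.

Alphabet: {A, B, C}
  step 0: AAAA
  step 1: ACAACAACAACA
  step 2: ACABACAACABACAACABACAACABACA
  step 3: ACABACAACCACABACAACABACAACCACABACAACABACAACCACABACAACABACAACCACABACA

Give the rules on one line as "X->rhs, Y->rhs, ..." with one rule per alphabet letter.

A->ACA, B->ACC, C->B

  step 2 ⇒ step 3: ACABACAACABACAACABACAACABACA ⇒ ACA·B·ACA·ACC·ACA·B·ACA·ACA·B·ACA·ACC·ACA·B·ACA·ACA·B·ACA·ACC·ACA·B·ACA·ACA·B·ACA·ACC·ACA·B·ACA
    A ↦ ACA
    B ↦ ACC
    C ↦ B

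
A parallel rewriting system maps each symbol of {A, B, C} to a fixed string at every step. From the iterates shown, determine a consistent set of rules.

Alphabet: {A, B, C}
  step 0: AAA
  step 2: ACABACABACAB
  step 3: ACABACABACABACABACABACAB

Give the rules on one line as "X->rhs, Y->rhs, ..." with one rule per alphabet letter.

  step 2 ⇒ step 3: ACABACABACAB ⇒ AC·AB·AC·AB·AC·AB·AC·AB·AC·AB·AC·AB
    A ↦ AC
    B ↦ AB
    C ↦ AB

A->AC, B->AB, C->AB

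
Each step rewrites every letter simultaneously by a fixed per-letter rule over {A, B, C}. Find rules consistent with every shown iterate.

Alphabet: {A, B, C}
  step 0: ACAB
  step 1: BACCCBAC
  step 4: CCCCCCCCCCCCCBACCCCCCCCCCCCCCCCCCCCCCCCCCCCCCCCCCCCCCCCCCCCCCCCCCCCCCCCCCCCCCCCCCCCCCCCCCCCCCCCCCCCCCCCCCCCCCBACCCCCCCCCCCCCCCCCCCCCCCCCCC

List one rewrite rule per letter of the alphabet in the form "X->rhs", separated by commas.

A->BA, B->C, C->CCC

  step 0 ⇒ step 1: ACAB ⇒ BA·CCC·BA·C
    A ↦ BA
    B ↦ C
    C ↦ CCC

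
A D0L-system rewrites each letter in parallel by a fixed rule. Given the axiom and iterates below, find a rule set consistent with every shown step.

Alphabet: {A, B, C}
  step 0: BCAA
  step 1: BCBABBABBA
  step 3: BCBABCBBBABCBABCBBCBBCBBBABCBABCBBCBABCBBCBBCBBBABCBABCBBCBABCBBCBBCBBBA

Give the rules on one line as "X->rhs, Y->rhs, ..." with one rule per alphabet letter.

  step 0 ⇒ step 1: BCAA ⇒ BCB·A·BBA·BBA
    A ↦ BBA
    B ↦ BCB
    C ↦ A

A->BBA, B->BCB, C->A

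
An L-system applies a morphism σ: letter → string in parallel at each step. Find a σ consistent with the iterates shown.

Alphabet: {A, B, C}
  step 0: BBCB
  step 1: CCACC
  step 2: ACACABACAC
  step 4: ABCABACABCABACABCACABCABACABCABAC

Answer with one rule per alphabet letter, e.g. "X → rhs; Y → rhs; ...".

  step 1 ⇒ step 2: CCACC ⇒ AC·AC·AB·AC·AC
    A ↦ AB
    C ↦ AC
  step 0 ⇒ step 1: BBCB ⇒ C·C·AC·C
    B ↦ C

A->AB, B->C, C->AC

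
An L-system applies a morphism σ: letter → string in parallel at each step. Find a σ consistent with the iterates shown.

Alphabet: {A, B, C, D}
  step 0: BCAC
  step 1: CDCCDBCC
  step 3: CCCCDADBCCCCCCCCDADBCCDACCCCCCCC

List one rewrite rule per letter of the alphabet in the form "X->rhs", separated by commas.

A->DB, B->CD, C->CC, D->DA

  step 0 ⇒ step 1: BCAC ⇒ CD·CC·DB·CC
    A ↦ DB
    B ↦ CD
    C ↦ CC
    D ↦ DA  (constrained at step 1)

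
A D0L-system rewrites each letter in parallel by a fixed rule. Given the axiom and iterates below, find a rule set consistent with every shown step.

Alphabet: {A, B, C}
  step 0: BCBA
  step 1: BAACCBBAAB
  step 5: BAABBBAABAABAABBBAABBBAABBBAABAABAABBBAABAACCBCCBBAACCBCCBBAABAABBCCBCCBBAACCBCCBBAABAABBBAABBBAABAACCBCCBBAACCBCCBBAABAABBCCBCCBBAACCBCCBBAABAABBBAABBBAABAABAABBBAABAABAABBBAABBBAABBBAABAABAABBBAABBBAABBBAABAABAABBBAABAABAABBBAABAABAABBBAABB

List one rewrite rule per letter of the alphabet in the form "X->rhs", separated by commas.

A->B, B->BAA, C->CCB

  step 0 ⇒ step 1: BCBA ⇒ BAA·CCB·BAA·B
    A ↦ B
    B ↦ BAA
    C ↦ CCB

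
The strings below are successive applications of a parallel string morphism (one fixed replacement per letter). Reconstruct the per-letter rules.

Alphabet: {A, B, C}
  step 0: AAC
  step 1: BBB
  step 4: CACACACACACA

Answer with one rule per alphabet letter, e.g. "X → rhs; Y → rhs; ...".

A->B, B->CA, C->B

  step 0 ⇒ step 1: AAC ⇒ B·B·B
    A ↦ B
    C ↦ B
    B ↦ CA  (constrained at step 1)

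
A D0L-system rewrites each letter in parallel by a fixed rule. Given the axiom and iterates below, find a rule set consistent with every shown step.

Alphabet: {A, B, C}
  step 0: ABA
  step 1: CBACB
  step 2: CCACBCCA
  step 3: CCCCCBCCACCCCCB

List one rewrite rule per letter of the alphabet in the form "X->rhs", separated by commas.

A->CB, B->A, C->CC

  step 2 ⇒ step 3: CCACBCCA ⇒ CC·CC·CB·CC·A·CC·CC·CB
    A ↦ CB
    B ↦ A
    C ↦ CC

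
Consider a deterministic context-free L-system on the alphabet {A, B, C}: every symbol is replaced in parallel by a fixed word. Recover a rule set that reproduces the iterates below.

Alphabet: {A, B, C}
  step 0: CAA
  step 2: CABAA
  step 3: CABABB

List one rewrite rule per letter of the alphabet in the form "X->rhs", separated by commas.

A->B, B->A, C->CA

  step 2 ⇒ step 3: CABAA ⇒ CA·B·A·B·B
    A ↦ B
    B ↦ A
    C ↦ CA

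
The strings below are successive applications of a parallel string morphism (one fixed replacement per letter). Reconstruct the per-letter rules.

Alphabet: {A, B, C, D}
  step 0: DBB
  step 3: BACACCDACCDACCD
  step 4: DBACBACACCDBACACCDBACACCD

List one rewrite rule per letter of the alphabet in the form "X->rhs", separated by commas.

  step 3 ⇒ step 4: BACACCDACCDACCD ⇒ D·B·AC·B·AC·AC·CD·B·AC·AC·CD·B·AC·AC·CD
    A ↦ B
    B ↦ D
    C ↦ AC
    D ↦ CD

A->B, B->D, C->AC, D->CD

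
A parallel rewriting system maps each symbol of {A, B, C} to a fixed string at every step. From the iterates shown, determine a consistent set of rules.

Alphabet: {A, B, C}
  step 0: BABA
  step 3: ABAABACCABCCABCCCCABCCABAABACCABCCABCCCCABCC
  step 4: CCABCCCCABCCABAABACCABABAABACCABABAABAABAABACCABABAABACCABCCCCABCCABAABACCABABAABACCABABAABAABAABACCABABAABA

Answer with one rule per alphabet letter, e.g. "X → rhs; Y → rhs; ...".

A->CC, B->AB, C->ABA

  step 3 ⇒ step 4: ABAABACCABCCABCCCCABCCABAABACCABCCABCCCCABCC ⇒ CC·AB·CC·CC·AB·CC·ABA·ABA·CC·AB·ABA·ABA·CC·AB·ABA·ABA·ABA·ABA·CC·AB·ABA·ABA·CC·AB·CC·CC·AB·CC·ABA·ABA·CC·AB·ABA·ABA·CC·AB·ABA·ABA·ABA·ABA·CC·AB·ABA·ABA
    A ↦ CC
    B ↦ AB
    C ↦ ABA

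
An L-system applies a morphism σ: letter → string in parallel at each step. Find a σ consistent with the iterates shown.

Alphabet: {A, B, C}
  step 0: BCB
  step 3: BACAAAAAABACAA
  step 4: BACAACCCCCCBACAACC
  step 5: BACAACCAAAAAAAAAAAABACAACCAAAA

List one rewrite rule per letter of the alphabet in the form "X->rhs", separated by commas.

  step 4 ⇒ step 5: BACAACCCCCCBACAACC ⇒ BA·C·AA·C·C·AA·AA·AA·AA·AA·AA·BA·C·AA·C·C·AA·AA
    A ↦ C
    B ↦ BA
    C ↦ AA

A->C, B->BA, C->AA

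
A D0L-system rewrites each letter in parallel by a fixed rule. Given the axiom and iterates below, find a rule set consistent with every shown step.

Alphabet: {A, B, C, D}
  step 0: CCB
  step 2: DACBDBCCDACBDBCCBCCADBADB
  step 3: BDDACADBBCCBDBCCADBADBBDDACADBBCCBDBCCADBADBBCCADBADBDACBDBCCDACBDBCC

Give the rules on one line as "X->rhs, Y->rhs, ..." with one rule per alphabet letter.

  step 2 ⇒ step 3: DACBDBCCDACBDBCCBCCADBADB ⇒ BD·DAC·ADB·BCC·BD·BCC·ADB·ADB·BD·DAC·ADB·BCC·BD·BCC·ADB·ADB·BCC·ADB·ADB·DAC·BD·BCC·DAC·BD·BCC
    A ↦ DAC
    B ↦ BCC
    C ↦ ADB
    D ↦ BD

A->DAC, B->BCC, C->ADB, D->BD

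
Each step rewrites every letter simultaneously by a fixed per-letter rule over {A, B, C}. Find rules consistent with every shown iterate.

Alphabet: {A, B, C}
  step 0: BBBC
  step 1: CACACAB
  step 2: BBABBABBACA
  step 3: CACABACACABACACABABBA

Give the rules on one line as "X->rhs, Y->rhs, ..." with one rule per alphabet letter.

A->BA, B->CA, C->B

  step 2 ⇒ step 3: BBABBABBACA ⇒ CA·CA·BA·CA·CA·BA·CA·CA·BA·B·BA
    A ↦ BA
    B ↦ CA
    C ↦ B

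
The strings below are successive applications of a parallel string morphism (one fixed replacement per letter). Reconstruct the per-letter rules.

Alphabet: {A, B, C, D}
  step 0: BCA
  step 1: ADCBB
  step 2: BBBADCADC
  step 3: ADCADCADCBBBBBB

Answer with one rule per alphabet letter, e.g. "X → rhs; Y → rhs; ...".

A->B, B->ADC, C->B, D->B

  step 2 ⇒ step 3: BBBADCADC ⇒ ADC·ADC·ADC·B·B·B·B·B·B
    A ↦ B
    B ↦ ADC
    C ↦ B
    D ↦ B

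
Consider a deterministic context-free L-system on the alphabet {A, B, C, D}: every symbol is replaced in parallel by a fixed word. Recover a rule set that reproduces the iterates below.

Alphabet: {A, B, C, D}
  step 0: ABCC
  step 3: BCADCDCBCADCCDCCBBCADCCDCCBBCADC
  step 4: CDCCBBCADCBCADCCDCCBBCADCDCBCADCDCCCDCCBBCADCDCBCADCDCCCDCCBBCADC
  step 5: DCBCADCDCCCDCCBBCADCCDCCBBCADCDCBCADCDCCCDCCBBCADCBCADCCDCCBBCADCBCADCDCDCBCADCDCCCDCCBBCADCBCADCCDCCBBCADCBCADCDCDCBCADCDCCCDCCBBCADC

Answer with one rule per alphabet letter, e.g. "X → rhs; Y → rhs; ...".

  step 4 ⇒ step 5: CDCCBBCADCBCADCCDCCBBCADCDCBCADCDCCCDCCBBCADCDCBCADCDCCCDCCBBCADC ⇒ DC·BCA·DC·DC·C·C·DC·CB·BCA·DC·C·DC·CB·BCA·DC·DC·BCA·DC·DC·C·C·DC·CB·BCA·DC·BCA·DC·C·DC·CB·BCA·DC·BCA·DC·DC·DC·BCA·DC·DC·C·C·DC·CB·BCA·DC·BCA·DC·C·DC·CB·BCA·DC·BCA·DC·DC·DC·BCA·DC·DC·C·C·DC·CB·BCA·DC
    A ↦ CB
    B ↦ C
    C ↦ DC
    D ↦ BCA

A->CB, B->C, C->DC, D->BCA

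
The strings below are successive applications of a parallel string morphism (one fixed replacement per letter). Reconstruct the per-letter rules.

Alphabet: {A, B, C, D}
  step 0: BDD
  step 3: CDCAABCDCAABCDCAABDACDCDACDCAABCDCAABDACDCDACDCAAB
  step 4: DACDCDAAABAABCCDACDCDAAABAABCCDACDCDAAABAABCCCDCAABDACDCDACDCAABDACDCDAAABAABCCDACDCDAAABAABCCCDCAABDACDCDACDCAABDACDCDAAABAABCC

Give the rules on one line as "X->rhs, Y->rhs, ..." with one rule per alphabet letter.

  step 3 ⇒ step 4: CDCAABCDCAABCDCAABDACDCDACDCAABCDCAABDACDCDACDCAAB ⇒ DA·CDC·DA·AAB·AAB·CC·DA·CDC·DA·AAB·AAB·CC·DA·CDC·DA·AAB·AAB·CC·CDC·AAB·DA·CDC·DA·CDC·AAB·DA·CDC·DA·AAB·AAB·CC·DA·CDC·DA·AAB·AAB·CC·CDC·AAB·DA·CDC·DA·CDC·AAB·DA·CDC·DA·AAB·AAB·CC
    A ↦ AAB
    B ↦ CC
    C ↦ DA
    D ↦ CDC

A->AAB, B->CC, C->DA, D->CDC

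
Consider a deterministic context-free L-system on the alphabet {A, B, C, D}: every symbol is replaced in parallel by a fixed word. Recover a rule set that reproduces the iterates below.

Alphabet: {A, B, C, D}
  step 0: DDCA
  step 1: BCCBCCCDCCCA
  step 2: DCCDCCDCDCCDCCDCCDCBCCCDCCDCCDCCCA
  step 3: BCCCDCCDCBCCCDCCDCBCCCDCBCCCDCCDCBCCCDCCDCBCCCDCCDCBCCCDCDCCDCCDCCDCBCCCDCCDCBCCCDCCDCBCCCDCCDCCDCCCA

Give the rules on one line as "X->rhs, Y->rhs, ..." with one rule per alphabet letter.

  step 2 ⇒ step 3: DCCDCCDCDCCDCCDCCDCBCCCDCCDCCDCCCA ⇒ BCC·CDC·CDC·BCC·CDC·CDC·BCC·CDC·BCC·CDC·CDC·BCC·CDC·CDC·BCC·CDC·CDC·BCC·CDC·DC·CDC·CDC·CDC·BCC·CDC·CDC·BCC·CDC·CDC·BCC·CDC·CDC·CDC·CCA
    A ↦ CCA
    B ↦ DC
    C ↦ CDC
    D ↦ BCC

A->CCA, B->DC, C->CDC, D->BCC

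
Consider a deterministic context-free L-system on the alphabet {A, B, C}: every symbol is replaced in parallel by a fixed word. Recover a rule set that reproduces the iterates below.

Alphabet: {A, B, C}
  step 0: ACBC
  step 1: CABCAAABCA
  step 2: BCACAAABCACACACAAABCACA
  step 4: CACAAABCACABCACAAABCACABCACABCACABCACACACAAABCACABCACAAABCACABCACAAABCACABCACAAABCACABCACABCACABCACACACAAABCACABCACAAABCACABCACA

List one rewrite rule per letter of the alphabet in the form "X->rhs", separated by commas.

  step 1 ⇒ step 2: CABCAAABCA ⇒ BCA·CA·AA·BCA·CA·CA·CA·AA·BCA·CA
    A ↦ CA
    B ↦ AA
    C ↦ BCA

A->CA, B->AA, C->BCA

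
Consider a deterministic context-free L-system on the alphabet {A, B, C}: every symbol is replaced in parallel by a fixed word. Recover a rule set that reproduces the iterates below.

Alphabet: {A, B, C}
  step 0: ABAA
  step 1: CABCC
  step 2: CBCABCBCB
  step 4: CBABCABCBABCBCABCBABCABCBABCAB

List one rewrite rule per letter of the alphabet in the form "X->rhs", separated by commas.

  step 1 ⇒ step 2: CABCC ⇒ CB·C·AB·CB·CB
    A ↦ C
    B ↦ AB
    C ↦ CB

A->C, B->AB, C->CB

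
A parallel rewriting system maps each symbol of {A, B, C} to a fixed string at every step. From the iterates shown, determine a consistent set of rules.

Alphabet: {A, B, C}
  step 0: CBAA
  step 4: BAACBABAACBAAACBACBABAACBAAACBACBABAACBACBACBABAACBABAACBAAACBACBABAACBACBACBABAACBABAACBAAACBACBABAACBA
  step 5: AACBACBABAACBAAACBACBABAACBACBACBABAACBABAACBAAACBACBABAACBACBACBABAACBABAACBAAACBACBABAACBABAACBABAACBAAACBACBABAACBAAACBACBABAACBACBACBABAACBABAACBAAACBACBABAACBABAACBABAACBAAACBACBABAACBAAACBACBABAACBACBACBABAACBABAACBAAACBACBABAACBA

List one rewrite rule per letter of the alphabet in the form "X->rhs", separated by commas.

A->CBA, B->AA, C->B

  step 4 ⇒ step 5: BAACBABAACBAAACBACBABAACBAAACBACBABAACBACBACBABAACBABAACBAAACBACBABAACBACBACBABAACBABAACBAAACBACBABAACBA ⇒ AA·CBA·CBA·B·AA·CBA·AA·CBA·CBA·B·AA·CBA·CBA·CBA·B·AA·CBA·B·AA·CBA·AA·CBA·CBA·B·AA·CBA·CBA·CBA·B·AA·CBA·B·AA·CBA·AA·CBA·CBA·B·AA·CBA·B·AA·CBA·B·AA·CBA·AA·CBA·CBA·B·AA·CBA·AA·CBA·CBA·B·AA·CBA·CBA·CBA·B·AA·CBA·B·AA·CBA·AA·CBA·CBA·B·AA·CBA·B·AA·CBA·B·AA·CBA·AA·CBA·CBA·B·AA·CBA·AA·CBA·CBA·B·AA·CBA·CBA·CBA·B·AA·CBA·B·AA·CBA·AA·CBA·CBA·B·AA·CBA
    A ↦ CBA
    B ↦ AA
    C ↦ B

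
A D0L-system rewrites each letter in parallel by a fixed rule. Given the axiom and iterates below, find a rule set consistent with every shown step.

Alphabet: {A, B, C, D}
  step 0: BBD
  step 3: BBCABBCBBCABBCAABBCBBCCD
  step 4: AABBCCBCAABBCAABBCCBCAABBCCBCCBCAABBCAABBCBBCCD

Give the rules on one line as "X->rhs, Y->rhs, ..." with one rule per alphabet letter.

  step 3 ⇒ step 4: BBCABBCBBCABBCAABBCBBCCD ⇒ A·A·BBC·CBC·A·A·BBC·A·A·BBC·CBC·A·A·BBC·CBC·CBC·A·A·BBC·A·A·BBC·BBC·CD
    A ↦ CBC
    B ↦ A
    C ↦ BBC
    D ↦ CD

A->CBC, B->A, C->BBC, D->CD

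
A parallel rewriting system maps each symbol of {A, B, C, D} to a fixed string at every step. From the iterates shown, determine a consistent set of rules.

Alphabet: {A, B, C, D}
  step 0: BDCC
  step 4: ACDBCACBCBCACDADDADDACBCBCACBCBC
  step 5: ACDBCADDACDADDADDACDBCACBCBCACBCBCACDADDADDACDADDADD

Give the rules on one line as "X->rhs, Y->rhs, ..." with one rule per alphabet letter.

A->AC, B->AD, C->D, D->BC

  step 4 ⇒ step 5: ACDBCACBCBCACDADDADDACBCBCACBCBC ⇒ AC·D·BC·AD·D·AC·D·AD·D·AD·D·AC·D·BC·AC·BC·BC·AC·BC·BC·AC·D·AD·D·AD·D·AC·D·AD·D·AD·D
    A ↦ AC
    B ↦ AD
    C ↦ D
    D ↦ BC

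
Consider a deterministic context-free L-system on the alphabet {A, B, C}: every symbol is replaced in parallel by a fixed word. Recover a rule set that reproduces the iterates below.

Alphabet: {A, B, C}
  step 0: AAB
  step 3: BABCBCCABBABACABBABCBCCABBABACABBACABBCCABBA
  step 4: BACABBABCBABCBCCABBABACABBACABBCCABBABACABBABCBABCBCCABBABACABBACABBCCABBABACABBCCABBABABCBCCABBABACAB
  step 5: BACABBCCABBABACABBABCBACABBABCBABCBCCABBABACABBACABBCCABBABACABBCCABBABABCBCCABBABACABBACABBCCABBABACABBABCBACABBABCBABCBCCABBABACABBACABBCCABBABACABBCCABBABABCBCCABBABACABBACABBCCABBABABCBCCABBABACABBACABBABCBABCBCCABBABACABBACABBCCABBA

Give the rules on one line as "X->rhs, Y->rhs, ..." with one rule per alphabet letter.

A->CAB, B->BA, C->BC

  step 4 ⇒ step 5: BACABBABCBABCBCCABBABACABBACABBCCABBABACABBABCBABCBCCABBABACABBACABBCCABBABACABBCCABBABABCBCCABBABACAB ⇒ BA·CAB·BC·CAB·BA·BA·CAB·BA·BC·BA·CAB·BA·BC·BA·BC·BC·CAB·BA·BA·CAB·BA·CAB·BC·CAB·BA·BA·CAB·BC·CAB·BA·BA·BC·BC·CAB·BA·BA·CAB·BA·CAB·BC·CAB·BA·BA·CAB·BA·BC·BA·CAB·BA·BC·BA·BC·BC·CAB·BA·BA·CAB·BA·CAB·BC·CAB·BA·BA·CAB·BC·CAB·BA·BA·BC·BC·CAB·BA·BA·CAB·BA·CAB·BC·CAB·BA·BA·BC·BC·CAB·BA·BA·CAB·BA·CAB·BA·BC·BA·BC·BC·CAB·BA·BA·CAB·BA·CAB·BC·CAB·BA
    A ↦ CAB
    B ↦ BA
    C ↦ BC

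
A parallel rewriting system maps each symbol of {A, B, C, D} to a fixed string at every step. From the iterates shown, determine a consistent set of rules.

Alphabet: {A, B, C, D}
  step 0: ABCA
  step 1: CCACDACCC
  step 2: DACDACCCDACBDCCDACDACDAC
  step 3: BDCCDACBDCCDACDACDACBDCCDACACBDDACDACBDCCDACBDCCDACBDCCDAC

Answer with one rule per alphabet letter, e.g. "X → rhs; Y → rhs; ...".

A->CC, B->AC, C->DAC, D->BD

  step 2 ⇒ step 3: DACDACCCDACBDCCDACDACDAC ⇒ BD·CC·DAC·BD·CC·DAC·DAC·DAC·BD·CC·DAC·AC·BD·DAC·DAC·BD·CC·DAC·BD·CC·DAC·BD·CC·DAC
    A ↦ CC
    B ↦ AC
    C ↦ DAC
    D ↦ BD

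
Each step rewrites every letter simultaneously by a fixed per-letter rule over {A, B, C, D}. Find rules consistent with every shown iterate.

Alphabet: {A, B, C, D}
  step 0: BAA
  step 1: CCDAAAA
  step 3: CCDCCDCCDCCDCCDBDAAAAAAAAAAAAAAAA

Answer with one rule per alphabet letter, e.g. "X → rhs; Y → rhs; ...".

  step 0 ⇒ step 1: BAA ⇒ CCD·AA·AA
    A ↦ AA
    B ↦ CCD
    C ↦ BB  (constrained at step 1)
    D ↦ BD  (constrained at step 1)

A->AA, B->CCD, C->BB, D->BD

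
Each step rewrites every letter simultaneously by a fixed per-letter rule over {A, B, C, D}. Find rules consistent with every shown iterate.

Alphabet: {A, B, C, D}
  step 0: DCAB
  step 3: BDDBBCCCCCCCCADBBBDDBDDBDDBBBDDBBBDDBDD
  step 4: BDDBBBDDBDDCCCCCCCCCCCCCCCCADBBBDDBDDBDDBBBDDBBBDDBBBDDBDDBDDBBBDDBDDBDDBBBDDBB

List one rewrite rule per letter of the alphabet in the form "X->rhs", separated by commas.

A->ADB, B->BDD, C->CC, D->B

  step 3 ⇒ step 4: BDDBBCCCCCCCCADBBBDDBDDBDDBBBDDBBBDDBDD ⇒ BDD·B·B·BDD·BDD·CC·CC·CC·CC·CC·CC·CC·CC·ADB·B·BDD·BDD·BDD·B·B·BDD·B·B·BDD·B·B·BDD·BDD·BDD·B·B·BDD·BDD·BDD·B·B·BDD·B·B
    A ↦ ADB
    B ↦ BDD
    C ↦ CC
    D ↦ B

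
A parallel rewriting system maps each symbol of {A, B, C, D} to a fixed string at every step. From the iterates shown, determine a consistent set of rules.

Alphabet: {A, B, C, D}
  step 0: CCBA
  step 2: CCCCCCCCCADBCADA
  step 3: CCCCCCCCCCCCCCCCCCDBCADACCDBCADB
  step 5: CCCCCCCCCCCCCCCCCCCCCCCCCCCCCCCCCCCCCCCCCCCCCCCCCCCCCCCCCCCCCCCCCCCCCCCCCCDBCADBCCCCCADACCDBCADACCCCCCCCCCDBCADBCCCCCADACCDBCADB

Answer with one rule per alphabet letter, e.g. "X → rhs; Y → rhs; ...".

A->DB, B->DA, C->CC, D->CA

  step 2 ⇒ step 3: CCCCCCCCCADBCADA ⇒ CC·CC·CC·CC·CC·CC·CC·CC·CC·DB·CA·DA·CC·DB·CA·DB
    A ↦ DB
    B ↦ DA
    C ↦ CC
    D ↦ CA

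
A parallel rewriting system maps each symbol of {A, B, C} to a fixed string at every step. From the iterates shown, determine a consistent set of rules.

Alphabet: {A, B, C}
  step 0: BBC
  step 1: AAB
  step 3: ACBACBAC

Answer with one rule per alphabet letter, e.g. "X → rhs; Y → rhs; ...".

A->AC, B->A, C->B

  step 0 ⇒ step 1: BBC ⇒ A·A·B
    B ↦ A
    C ↦ B
    A ↦ AC  (constrained at step 1)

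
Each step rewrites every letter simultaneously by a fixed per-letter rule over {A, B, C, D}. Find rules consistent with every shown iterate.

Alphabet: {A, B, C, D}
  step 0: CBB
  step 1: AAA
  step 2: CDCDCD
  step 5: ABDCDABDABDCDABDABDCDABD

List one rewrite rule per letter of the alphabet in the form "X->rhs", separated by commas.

A->CD, B->A, C->A, D->BD

  step 1 ⇒ step 2: AAA ⇒ CD·CD·CD
    A ↦ CD
  step 0 ⇒ step 1: CBB ⇒ A·A·A
    B ↦ A
  step 0 ⇒ step 1: CBB ⇒ A·A·A
    C ↦ A
    D ↦ BD  (constrained at step 2)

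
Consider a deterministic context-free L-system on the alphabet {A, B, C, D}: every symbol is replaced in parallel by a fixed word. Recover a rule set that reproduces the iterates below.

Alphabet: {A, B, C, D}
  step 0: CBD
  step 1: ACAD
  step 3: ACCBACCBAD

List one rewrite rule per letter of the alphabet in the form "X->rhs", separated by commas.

A->CB, B->C, C->A, D->AD

  step 0 ⇒ step 1: CBD ⇒ A·C·AD
    B ↦ C
    C ↦ A
    D ↦ AD
    A ↦ CB  (constrained at step 1)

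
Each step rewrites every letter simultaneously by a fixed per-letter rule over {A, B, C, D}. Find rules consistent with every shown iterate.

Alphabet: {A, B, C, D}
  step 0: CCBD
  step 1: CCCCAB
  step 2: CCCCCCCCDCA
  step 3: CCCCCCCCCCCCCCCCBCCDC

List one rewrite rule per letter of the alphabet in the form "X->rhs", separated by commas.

  step 2 ⇒ step 3: CCCCCCCCDCA ⇒ CC·CC·CC·CC·CC·CC·CC·CC·B·CC·DC
    A ↦ DC
    C ↦ CC
    D ↦ B
  step 0 ⇒ step 1: CCBD ⇒ CC·CC·A·B
    B ↦ A

A->DC, B->A, C->CC, D->B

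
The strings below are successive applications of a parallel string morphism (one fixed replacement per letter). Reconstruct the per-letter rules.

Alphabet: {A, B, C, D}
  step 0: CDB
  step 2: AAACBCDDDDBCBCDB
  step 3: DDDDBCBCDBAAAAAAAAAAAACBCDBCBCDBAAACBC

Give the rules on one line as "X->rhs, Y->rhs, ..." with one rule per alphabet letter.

A->D, B->CBC, C->DB, D->AAA

  step 2 ⇒ step 3: AAACBCDDDDBCBCDB ⇒ D·D·D·DB·CBC·DB·AAA·AAA·AAA·AAA·CBC·DB·CBC·DB·AAA·CBC
    A ↦ D
    B ↦ CBC
    C ↦ DB
    D ↦ AAA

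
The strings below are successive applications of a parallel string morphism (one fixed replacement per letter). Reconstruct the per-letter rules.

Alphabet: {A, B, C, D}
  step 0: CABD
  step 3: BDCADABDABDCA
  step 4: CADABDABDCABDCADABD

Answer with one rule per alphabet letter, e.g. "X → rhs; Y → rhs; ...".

  step 3 ⇒ step 4: BDCADABDABDCA ⇒ C·A·DA·BD·A·BD·C·A·BD·C·A·DA·BD
    A ↦ BD
    B ↦ C
    C ↦ DA
    D ↦ A

A->BD, B->C, C->DA, D->A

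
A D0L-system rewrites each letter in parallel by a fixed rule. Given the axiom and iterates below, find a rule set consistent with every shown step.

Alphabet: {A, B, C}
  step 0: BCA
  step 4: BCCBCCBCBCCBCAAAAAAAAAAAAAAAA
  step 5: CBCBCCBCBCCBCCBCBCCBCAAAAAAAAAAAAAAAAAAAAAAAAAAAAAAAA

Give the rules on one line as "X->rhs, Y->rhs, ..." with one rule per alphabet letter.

  step 4 ⇒ step 5: BCCBCCBCBCCBCAAAAAAAAAAAAAAAA ⇒ C·BC·BC·C·BC·BC·C·BC·C·BC·BC·C·BC·AA·AA·AA·AA·AA·AA·AA·AA·AA·AA·AA·AA·AA·AA·AA·AA
    A ↦ AA
    B ↦ C
    C ↦ BC

A->AA, B->C, C->BC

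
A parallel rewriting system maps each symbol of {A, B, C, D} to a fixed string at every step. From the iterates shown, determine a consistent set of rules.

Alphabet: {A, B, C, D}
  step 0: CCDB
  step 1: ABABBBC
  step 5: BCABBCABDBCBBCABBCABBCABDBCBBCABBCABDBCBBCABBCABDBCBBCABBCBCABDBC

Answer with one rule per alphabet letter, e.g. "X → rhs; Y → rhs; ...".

  step 0 ⇒ step 1: CCDB ⇒ AB·AB·B·BC
    B ↦ BC
    C ↦ AB
    D ↦ B
    A ↦ D  (constrained at step 1)

A->D, B->BC, C->AB, D->B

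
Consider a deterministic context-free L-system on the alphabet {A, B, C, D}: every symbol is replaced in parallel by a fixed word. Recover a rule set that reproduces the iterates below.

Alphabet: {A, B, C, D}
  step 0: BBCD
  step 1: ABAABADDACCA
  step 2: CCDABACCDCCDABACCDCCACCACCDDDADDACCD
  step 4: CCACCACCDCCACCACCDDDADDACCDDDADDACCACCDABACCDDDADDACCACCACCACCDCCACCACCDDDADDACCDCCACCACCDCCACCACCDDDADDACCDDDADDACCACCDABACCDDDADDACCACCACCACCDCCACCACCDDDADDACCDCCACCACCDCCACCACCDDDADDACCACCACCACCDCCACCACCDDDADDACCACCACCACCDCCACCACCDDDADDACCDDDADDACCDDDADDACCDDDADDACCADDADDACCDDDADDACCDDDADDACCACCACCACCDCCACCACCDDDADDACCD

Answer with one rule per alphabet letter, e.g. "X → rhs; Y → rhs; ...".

  step 1 ⇒ step 2: ABAABADDACCA ⇒ CCD·ABA·CCD·CCD·ABA·CCD·CCA·CCA·CCD·DDA·DDA·CCD
    A ↦ CCD
    B ↦ ABA
    C ↦ DDA
    D ↦ CCA

A->CCD, B->ABA, C->DDA, D->CCA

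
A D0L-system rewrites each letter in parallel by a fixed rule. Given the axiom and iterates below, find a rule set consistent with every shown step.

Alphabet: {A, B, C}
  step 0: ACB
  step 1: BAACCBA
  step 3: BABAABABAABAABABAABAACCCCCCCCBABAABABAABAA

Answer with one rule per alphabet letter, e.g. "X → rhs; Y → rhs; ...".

  step 0 ⇒ step 1: ACB ⇒ BAA·CC·BA
    A ↦ BAA
    B ↦ BA
    C ↦ CC

A->BAA, B->BA, C->CC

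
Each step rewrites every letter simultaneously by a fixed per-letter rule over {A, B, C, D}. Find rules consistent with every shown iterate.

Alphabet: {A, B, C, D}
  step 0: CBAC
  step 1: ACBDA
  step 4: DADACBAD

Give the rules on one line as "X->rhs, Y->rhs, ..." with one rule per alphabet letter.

A->D, B->CB, C->A, D->A

  step 0 ⇒ step 1: CBAC ⇒ A·CB·D·A
    A ↦ D
    B ↦ CB
    C ↦ A
    D ↦ A  (constrained at step 1)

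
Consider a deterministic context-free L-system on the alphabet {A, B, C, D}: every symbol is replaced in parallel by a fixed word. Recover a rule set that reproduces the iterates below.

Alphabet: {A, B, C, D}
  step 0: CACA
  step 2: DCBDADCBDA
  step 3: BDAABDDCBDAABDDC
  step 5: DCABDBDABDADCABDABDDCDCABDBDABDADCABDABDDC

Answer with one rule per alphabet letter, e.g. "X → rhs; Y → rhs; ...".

  step 2 ⇒ step 3: DCBDADCBDA ⇒ BD·A·A·BD·DC·BD·A·A·BD·DC
    A ↦ DC
    B ↦ A
    C ↦ A
    D ↦ BD

A->DC, B->A, C->A, D->BD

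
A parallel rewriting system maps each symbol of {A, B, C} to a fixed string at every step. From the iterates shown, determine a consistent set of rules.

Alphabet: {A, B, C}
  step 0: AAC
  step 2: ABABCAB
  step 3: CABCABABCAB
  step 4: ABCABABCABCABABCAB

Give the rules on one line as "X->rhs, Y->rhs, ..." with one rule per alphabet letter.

A->C, B->AB, C->AB

  step 3 ⇒ step 4: CABCABABCAB ⇒ AB·C·AB·AB·C·AB·C·AB·AB·C·AB
    A ↦ C
    B ↦ AB
    C ↦ AB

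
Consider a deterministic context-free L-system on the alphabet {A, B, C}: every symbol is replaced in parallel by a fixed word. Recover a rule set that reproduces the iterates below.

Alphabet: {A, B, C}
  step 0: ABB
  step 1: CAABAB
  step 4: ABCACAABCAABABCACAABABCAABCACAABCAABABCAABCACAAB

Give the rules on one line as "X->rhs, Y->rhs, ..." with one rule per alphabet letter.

  step 0 ⇒ step 1: ABB ⇒ CA·AB·AB
    A ↦ CA
    B ↦ AB
    C ↦ AB  (constrained at step 1)

A->CA, B->AB, C->AB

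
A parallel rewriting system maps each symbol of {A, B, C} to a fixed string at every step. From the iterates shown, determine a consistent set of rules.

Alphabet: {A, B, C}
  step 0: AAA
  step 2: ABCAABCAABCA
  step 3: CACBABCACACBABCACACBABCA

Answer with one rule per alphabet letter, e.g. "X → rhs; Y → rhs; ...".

  step 2 ⇒ step 3: ABCAABCAABCA ⇒ CA·CB·AB·CA·CA·CB·AB·CA·CA·CB·AB·CA
    A ↦ CA
    B ↦ CB
    C ↦ AB

A->CA, B->CB, C->AB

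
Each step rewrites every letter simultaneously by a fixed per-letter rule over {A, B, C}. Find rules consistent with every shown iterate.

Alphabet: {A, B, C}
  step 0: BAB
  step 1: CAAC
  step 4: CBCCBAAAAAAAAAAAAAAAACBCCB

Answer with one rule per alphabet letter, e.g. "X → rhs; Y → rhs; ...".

A->AA, B->C, C->CB

  step 0 ⇒ step 1: BAB ⇒ C·AA·C
    A ↦ AA
    B ↦ C
    C ↦ CB  (constrained at step 1)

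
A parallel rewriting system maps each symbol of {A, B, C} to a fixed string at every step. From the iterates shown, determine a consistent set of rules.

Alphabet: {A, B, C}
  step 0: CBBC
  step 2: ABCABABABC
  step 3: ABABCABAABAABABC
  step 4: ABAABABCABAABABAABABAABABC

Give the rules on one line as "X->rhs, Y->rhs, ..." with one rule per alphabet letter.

A->AB, B->A, C->BC

  step 3 ⇒ step 4: ABABCABAABAABABC ⇒ AB·A·AB·A·BC·AB·A·AB·AB·A·AB·AB·A·AB·A·BC
    A ↦ AB
    B ↦ A
    C ↦ BC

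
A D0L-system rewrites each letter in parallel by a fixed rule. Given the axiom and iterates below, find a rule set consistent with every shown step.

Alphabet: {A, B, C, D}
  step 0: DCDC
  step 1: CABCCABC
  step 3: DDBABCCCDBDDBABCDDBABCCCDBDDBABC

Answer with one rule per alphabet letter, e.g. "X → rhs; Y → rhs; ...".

A->D, B->DB, C->ABC, D->C

  step 0 ⇒ step 1: DCDC ⇒ C·ABC·C·ABC
    C ↦ ABC
    D ↦ C
    A ↦ D  (constrained at step 1)
    B ↦ DB  (constrained at step 1)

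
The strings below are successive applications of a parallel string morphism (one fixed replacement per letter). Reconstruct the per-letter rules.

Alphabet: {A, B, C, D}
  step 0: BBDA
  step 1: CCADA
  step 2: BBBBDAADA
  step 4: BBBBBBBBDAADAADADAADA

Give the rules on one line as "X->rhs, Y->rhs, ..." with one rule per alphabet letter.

  step 1 ⇒ step 2: CCADA ⇒ BB·BB·DA·A·DA
    A ↦ DA
    C ↦ BB
    D ↦ A
  step 0 ⇒ step 1: BBDA ⇒ C·C·A·DA
    B ↦ C

A->DA, B->C, C->BB, D->A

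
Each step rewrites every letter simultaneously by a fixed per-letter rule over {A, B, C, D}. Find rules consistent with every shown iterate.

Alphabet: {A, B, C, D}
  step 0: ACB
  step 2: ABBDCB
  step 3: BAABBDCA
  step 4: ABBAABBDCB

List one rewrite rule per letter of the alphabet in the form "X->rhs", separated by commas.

  step 3 ⇒ step 4: BAABBDCA ⇒ A·B·B·A·A·BB·DC·B
    A ↦ B
    B ↦ A
    C ↦ DC
    D ↦ BB

A->B, B->A, C->DC, D->BB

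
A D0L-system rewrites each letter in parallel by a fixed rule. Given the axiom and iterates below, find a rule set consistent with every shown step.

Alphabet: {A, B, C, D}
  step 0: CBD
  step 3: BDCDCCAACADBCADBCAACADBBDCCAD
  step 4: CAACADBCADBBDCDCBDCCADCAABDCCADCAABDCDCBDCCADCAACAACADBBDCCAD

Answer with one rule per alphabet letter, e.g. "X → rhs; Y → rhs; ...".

A->DC, B->CAA, C->B, D->CAD

  step 3 ⇒ step 4: BDCDCCAACADBCADBCAACADBBDCCAD ⇒ CAA·CAD·B·CAD·B·B·DC·DC·B·DC·CAD·CAA·B·DC·CAD·CAA·B·DC·DC·B·DC·CAD·CAA·CAA·CAD·B·B·DC·CAD
    A ↦ DC
    B ↦ CAA
    C ↦ B
    D ↦ CAD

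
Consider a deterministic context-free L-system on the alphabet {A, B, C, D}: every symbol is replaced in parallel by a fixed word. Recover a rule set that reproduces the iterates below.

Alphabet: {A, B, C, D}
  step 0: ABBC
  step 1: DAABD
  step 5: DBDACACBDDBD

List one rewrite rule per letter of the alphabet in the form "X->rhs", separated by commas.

A->D, B->A, C->BD, D->C

  step 0 ⇒ step 1: ABBC ⇒ D·A·A·BD
    A ↦ D
    B ↦ A
    C ↦ BD
    D ↦ C  (constrained at step 1)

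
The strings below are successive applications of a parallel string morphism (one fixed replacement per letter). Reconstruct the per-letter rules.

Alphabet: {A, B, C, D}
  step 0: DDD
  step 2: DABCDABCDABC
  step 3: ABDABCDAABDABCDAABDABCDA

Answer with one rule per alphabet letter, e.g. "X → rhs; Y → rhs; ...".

A->DA, B->BC, C->DA, D->AB

  step 2 ⇒ step 3: DABCDABCDABC ⇒ AB·DA·BC·DA·AB·DA·BC·DA·AB·DA·BC·DA
    A ↦ DA
    B ↦ BC
    C ↦ DA
    D ↦ AB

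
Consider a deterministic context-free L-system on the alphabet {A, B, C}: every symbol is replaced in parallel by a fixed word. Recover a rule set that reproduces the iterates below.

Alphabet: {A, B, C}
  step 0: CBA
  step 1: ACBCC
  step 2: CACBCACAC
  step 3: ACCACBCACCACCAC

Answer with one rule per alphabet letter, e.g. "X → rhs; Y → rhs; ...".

  step 2 ⇒ step 3: CACBCACAC ⇒ AC·C·AC·BC·AC·C·AC·C·AC
    A ↦ C
    B ↦ BC
    C ↦ AC

A->C, B->BC, C->AC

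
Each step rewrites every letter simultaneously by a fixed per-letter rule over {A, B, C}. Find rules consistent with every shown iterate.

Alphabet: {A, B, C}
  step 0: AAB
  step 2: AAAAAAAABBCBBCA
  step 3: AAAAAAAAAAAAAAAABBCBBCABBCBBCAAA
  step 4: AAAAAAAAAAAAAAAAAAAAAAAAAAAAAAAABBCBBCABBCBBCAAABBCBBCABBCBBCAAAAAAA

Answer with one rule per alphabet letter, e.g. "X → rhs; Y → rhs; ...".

A->AA, B->BBC, C->A

  step 3 ⇒ step 4: AAAAAAAAAAAAAAAABBCBBCABBCBBCAAA ⇒ AA·AA·AA·AA·AA·AA·AA·AA·AA·AA·AA·AA·AA·AA·AA·AA·BBC·BBC·A·BBC·BBC·A·AA·BBC·BBC·A·BBC·BBC·A·AA·AA·AA
    A ↦ AA
    B ↦ BBC
    C ↦ A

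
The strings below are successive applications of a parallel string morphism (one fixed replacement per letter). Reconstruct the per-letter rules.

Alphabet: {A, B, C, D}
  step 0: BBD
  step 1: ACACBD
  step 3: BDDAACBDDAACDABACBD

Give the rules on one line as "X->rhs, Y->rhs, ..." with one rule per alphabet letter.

  step 0 ⇒ step 1: BBD ⇒ AC·AC·BD
    B ↦ AC
    D ↦ BD
    A ↦ DA  (constrained at step 1)
    C ↦ B  (constrained at step 1)

A->DA, B->AC, C->B, D->BD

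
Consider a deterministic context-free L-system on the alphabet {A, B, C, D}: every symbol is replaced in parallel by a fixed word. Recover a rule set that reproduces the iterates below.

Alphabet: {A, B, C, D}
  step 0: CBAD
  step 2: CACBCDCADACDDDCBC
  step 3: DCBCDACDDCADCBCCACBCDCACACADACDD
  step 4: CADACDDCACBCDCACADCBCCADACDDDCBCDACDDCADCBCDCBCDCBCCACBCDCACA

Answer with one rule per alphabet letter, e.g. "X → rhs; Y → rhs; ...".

  step 3 ⇒ step 4: DCBCDACDDCADCBCCACBCDCACACADACDD ⇒ CA·D·ACD·D·CA·CBC·D·CA·CA·D·CBC·CA·D·ACD·D·D·CBC·D·ACD·D·CA·D·CBC·D·CBC·D·CBC·CA·CBC·D·CA·CA
    A ↦ CBC
    B ↦ ACD
    C ↦ D
    D ↦ CA

A->CBC, B->ACD, C->D, D->CA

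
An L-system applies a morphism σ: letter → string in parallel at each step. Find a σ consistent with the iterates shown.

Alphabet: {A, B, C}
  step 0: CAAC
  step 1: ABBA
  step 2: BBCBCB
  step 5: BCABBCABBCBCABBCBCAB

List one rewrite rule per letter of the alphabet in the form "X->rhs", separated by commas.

  step 1 ⇒ step 2: ABBA ⇒ B·BC·BC·B
    A ↦ B
    B ↦ BC
  step 0 ⇒ step 1: CAAC ⇒ A·B·B·A
    C ↦ A

A->B, B->BC, C->A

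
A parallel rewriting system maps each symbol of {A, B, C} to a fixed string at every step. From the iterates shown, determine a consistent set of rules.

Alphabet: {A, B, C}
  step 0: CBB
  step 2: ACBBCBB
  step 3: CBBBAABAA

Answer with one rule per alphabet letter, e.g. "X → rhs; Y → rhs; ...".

  step 2 ⇒ step 3: ACBBCBB ⇒ CBB·B·A·A·B·A·A
    A ↦ CBB
    B ↦ A
    C ↦ B

A->CBB, B->A, C->B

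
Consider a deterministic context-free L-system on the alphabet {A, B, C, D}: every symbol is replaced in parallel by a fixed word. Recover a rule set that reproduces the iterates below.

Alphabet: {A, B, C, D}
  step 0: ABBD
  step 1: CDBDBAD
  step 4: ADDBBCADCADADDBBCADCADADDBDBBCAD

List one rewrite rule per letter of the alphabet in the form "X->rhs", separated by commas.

  step 0 ⇒ step 1: ABBD ⇒ C·DB·DB·AD
    A ↦ C
    B ↦ DB
    D ↦ AD
    C ↦ B  (constrained at step 1)

A->C, B->DB, C->B, D->AD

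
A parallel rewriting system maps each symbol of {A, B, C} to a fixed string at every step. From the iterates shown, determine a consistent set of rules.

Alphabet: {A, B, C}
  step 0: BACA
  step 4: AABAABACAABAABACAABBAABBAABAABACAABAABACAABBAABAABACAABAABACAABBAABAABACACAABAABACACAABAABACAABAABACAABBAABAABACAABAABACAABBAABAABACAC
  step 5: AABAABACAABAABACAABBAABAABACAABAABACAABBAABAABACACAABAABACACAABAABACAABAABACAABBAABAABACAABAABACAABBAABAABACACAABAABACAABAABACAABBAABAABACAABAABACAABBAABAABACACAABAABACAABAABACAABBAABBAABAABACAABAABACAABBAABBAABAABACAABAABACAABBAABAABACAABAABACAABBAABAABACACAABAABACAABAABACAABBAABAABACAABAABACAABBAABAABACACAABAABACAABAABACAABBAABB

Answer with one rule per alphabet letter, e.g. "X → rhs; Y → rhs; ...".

  step 4 ⇒ step 5: AABAABACAABAABACAABBAABBAABAABACAABAABACAABBAABAABACAABAABACAABBAABAABACACAABAABACACAABAABACAABAABACAABBAABAABACAABAABACAABBAABAABACAC ⇒ AAB·AAB·AC·AAB·AAB·AC·AAB·B·AAB·AAB·AC·AAB·AAB·AC·AAB·B·AAB·AAB·AC·AC·AAB·AAB·AC·AC·AAB·AAB·AC·AAB·AAB·AC·AAB·B·AAB·AAB·AC·AAB·AAB·AC·AAB·B·AAB·AAB·AC·AC·AAB·AAB·AC·AAB·AAB·AC·AAB·B·AAB·AAB·AC·AAB·AAB·AC·AAB·B·AAB·AAB·AC·AC·AAB·AAB·AC·AAB·AAB·AC·AAB·B·AAB·B·AAB·AAB·AC·AAB·AAB·AC·AAB·B·AAB·B·AAB·AAB·AC·AAB·AAB·AC·AAB·B·AAB·AAB·AC·AAB·AAB·AC·AAB·B·AAB·AAB·AC·AC·AAB·AAB·AC·AAB·AAB·AC·AAB·B·AAB·AAB·AC·AAB·AAB·AC·AAB·B·AAB·AAB·AC·AC·AAB·AAB·AC·AAB·AAB·AC·AAB·B·AAB·B
    A ↦ AAB
    B ↦ AC
    C ↦ B

A->AAB, B->AC, C->B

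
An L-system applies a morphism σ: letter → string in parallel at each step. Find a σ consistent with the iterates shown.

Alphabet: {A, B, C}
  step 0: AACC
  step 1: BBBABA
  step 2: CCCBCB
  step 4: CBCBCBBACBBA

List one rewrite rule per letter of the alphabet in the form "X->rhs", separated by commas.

  step 1 ⇒ step 2: BBBABA ⇒ C·C·C·B·C·B
    A ↦ B
    B ↦ C
  step 0 ⇒ step 1: AACC ⇒ B·B·BA·BA
    C ↦ BA

A->B, B->C, C->BA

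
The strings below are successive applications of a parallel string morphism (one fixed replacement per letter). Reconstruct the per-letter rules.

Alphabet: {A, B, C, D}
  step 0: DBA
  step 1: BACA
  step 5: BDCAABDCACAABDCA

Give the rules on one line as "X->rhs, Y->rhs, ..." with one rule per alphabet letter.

  step 0 ⇒ step 1: DBA ⇒ B·A·CA
    A ↦ CA
    B ↦ A
    D ↦ B
    C ↦ D  (constrained at step 1)

A->CA, B->A, C->D, D->B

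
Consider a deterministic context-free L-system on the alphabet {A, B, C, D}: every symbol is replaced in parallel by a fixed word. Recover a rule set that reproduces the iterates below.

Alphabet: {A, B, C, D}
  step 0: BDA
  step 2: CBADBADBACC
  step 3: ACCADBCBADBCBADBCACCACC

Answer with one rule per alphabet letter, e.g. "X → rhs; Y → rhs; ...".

A->C, B->ADB, C->ACC, D->B

  step 2 ⇒ step 3: CBADBADBACC ⇒ ACC·ADB·C·B·ADB·C·B·ADB·C·ACC·ACC
    A ↦ C
    B ↦ ADB
    C ↦ ACC
    D ↦ B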